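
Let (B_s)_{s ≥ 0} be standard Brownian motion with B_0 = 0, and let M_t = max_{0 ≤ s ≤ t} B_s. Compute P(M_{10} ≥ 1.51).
P(M_{10} ≥ 1.51) = 2·P(B_{10} ≥ 1.51) = 2(1 − Φ(1.51/√10)) ≈ 0.6330

By the reflection principle for Brownian motion, P(M_t ≥ a) = 2 · P(B_t ≥ a) for a ≥ 0. Since B_t ~ N(0, t), P(B_t ≥ 1.51) = 1 − Φ(1.51/√t) = 1 − Φ(1.51/√10) = 1 − Φ(0.4775). So
  P(M_{10} ≥ 1.51) = 2(1 − Φ(0.4775)) ≈ 0.6330.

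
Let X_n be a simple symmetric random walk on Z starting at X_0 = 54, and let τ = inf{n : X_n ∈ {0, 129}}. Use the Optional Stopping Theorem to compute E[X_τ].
E[X_τ] = 54

X_n is a martingale and τ is a bounded-mean stopping time (indeed τ is finite a.s. with bounded expectation since the walk is in a bounded region). By the OST, E[X_τ] = E[X_0] = 54. Equivalently: E[X_τ] = 129 · P(hit 129 first) + 0 · P(hit 0 first) = 129 · (54/129) = 54.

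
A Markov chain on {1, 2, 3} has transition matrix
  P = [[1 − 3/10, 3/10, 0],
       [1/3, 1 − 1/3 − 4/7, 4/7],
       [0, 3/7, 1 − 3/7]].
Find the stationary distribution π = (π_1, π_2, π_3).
π = (10/31, 9/31, 12/31)

This is a birth-death chain on three states, which satisfies detailed balance: π_1 · P_{12} = π_2 · P_{21} and π_2 · P_{23} = π_3 · P_{32}.
From π_1 · 3/10 = π_2 · 1/3: π_2/π_1 = (3/10)/(1/3) = 9/10.
From π_2 · 4/7 = π_3 · 3/7: π_3/π_2 = (4/7)/(3/7) = 4/3.
Take π_1 proportional to 1; then unnormalized π = (1, 9/10, 6/5). Normalize by dividing by the sum 31/10:
  π = (10/31, 9/31, 12/31).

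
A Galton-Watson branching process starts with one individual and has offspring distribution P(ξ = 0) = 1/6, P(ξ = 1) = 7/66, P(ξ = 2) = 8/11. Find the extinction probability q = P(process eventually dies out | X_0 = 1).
q = 11/48

The pgf is f(s) = 1/6 + 7/66·s + 8/11·s². The extinction probability q is the smallest fixed point of f in [0, 1]. Setting s = f(s):
  8/11·s² + (7/66 − 1)·s + 1/6 = 0
  8/11·s² − (1/6 + 8/11)·s + 1/6 = 0
which factors as (s − 1)·(8/11·s − 1/6) = 0, giving roots s = 1 and s = (1/6)/(8/11) = 11/48.
Mean offspring μ = 7/66 + 2·8/11 = 103/66 > 1 (supercritical), so q < 1. The extinction probability is the smaller root: q = (1/6)/(8/11) = 11/48.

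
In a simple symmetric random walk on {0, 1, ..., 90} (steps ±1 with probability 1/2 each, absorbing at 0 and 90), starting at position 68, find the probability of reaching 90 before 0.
P(hit 90 before 0) = 68/90 = 34/45

Let u_k = P(hit 90 before 0 | start at k). Then u_0 = 0, u_90 = 1, and u_k = u_{k-1}/2 + u_{k+1}/2 for 1 ≤ k ≤ 89. This harmonic recurrence is solved by u_k = k/90, giving u_68 = 68/90 = 34/45.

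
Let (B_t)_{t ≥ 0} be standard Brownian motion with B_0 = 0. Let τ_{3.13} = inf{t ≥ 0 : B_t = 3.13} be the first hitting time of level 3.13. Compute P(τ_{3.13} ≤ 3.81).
P(τ_{3.13} ≤ 3.81) = 2(1 − Φ(3.13/√3.81)) = 2(1 − Φ(1.6035)) ≈ 0.1088

By the reflection principle for standard BM, P(τ_b ≤ t) = 2 · P(B_t ≥ b). Since B_t ~ N(0, t), P(B_t ≥ 3.13) = 1 − Φ(3.13/√t) = 1 − Φ(3.13/√3.81) = 1 − Φ(1.6035) ≈ 0.05441. Doubling: P(τ_{3.13} ≤ 3.81) ≈ 2 · 0.05441 = 0.10882 ≈ 0.1088.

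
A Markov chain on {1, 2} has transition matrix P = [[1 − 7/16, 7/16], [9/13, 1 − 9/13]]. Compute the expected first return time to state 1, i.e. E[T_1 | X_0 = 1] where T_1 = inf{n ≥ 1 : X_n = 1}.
E[T_1 | X_0 = 1] = 1/π_1 = 235/144

For an irreducible recurrent Markov chain with stationary distribution π, E[T_i | X_0 = i] = 1/π_i (Kac's formula). Here π_1 = (9/13)/(7/16 + 9/13) = (9/13)/(235/208) = 144/235, so E[T_1 | X_0 = 1] = 1/π_1 = (7/16 + 9/13)/(9/13) = (235/208)/(9/13) = 235/144.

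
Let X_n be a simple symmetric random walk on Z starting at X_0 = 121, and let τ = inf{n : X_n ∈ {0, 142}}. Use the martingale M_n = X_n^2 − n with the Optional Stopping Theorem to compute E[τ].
E[τ] = 2541

M_n = X_n^2 − n is a martingale (since E[X_{n+1}^2 | F_n] = X_n^2 + 1). By OST (τ has finite mean in a bounded region), E[M_τ] = E[M_0] = X_0^2 − 0 = 121^2 = 14641. Also E[M_τ] = E[X_τ^2] − E[τ]. The walk exits at 0 or 142, with P(hit 142 first) = 121/142, so E[X_τ^2] = 142^2 · 121/142 + 0 = 17182. Thus E[τ] = E[X_τ^2] − E[M_τ] = 17182 − 14641 = 2541 = 121(142 − 121) = 2541.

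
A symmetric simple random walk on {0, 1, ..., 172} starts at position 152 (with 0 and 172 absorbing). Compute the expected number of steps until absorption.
E[τ | X_0 = 152] = 3040

Let v_k = E[τ | X_0 = k]. Boundary: v_0 = v_172 = 0. Recurrence: v_k = 1 + (v_{k-1} + v_{k+1})/2 for 1 ≤ k ≤ 171. The particular solution to v_k − (v_{k-1} + v_{k+1})/2 = 1 is v_k = −k^2. Adding homogeneous solution A + B k and matching boundaries gives v_k = k (172 − k). Substituting k = 152: v_152 = 152 · 20 = 3040.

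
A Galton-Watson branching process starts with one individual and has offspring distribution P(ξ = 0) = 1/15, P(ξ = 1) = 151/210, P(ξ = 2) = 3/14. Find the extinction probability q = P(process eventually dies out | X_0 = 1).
q = 14/45

The pgf is f(s) = 1/15 + 151/210·s + 3/14·s². The extinction probability q is the smallest fixed point of f in [0, 1]. Setting s = f(s):
  3/14·s² + (151/210 − 1)·s + 1/15 = 0
  3/14·s² − (1/15 + 3/14)·s + 1/15 = 0
which factors as (s − 1)·(3/14·s − 1/15) = 0, giving roots s = 1 and s = (1/15)/(3/14) = 14/45.
Mean offspring μ = 151/210 + 2·3/14 = 241/210 > 1 (supercritical), so q < 1. The extinction probability is the smaller root: q = (1/15)/(3/14) = 14/45.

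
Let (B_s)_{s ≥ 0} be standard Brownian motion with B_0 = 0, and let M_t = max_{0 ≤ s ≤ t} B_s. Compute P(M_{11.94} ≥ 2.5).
P(M_{11.94} ≥ 2.5) = 2·P(B_{11.94} ≥ 2.5) = 2(1 − Φ(2.5/√11.94)) ≈ 0.4694

By the reflection principle for Brownian motion, P(M_t ≥ a) = 2 · P(B_t ≥ a) for a ≥ 0. Since B_t ~ N(0, t), P(B_t ≥ 2.5) = 1 − Φ(2.5/√t) = 1 − Φ(2.5/√11.94) = 1 − Φ(0.7235). So
  P(M_{11.94} ≥ 2.5) = 2(1 − Φ(0.7235)) ≈ 0.4694.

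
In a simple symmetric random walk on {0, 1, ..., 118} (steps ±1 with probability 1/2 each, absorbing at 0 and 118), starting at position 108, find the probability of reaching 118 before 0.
P(hit 118 before 0) = 108/118 = 54/59

Let u_k = P(hit 118 before 0 | start at k). Then u_0 = 0, u_118 = 1, and u_k = u_{k-1}/2 + u_{k+1}/2 for 1 ≤ k ≤ 117. This harmonic recurrence is solved by u_k = k/118, giving u_108 = 108/118 = 54/59.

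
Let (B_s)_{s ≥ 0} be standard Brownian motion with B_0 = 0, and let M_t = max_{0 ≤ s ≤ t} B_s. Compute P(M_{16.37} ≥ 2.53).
P(M_{16.37} ≥ 2.53) = 2·P(B_{16.37} ≥ 2.53) = 2(1 − Φ(2.53/√16.37)) ≈ 0.5318

By the reflection principle for Brownian motion, P(M_t ≥ a) = 2 · P(B_t ≥ a) for a ≥ 0. Since B_t ~ N(0, t), P(B_t ≥ 2.53) = 1 − Φ(2.53/√t) = 1 − Φ(2.53/√16.37) = 1 − Φ(0.6253). So
  P(M_{16.37} ≥ 2.53) = 2(1 − Φ(0.6253)) ≈ 0.5318.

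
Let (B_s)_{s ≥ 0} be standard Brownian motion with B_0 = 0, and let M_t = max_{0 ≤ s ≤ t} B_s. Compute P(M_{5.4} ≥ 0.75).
P(M_{5.4} ≥ 0.75) = 2·P(B_{5.4} ≥ 0.75) = 2(1 − Φ(0.75/√5.4)) ≈ 0.7469

By the reflection principle for Brownian motion, P(M_t ≥ a) = 2 · P(B_t ≥ a) for a ≥ 0. Since B_t ~ N(0, t), P(B_t ≥ 0.75) = 1 − Φ(0.75/√t) = 1 − Φ(0.75/√5.4) = 1 − Φ(0.3227). So
  P(M_{5.4} ≥ 0.75) = 2(1 − Φ(0.3227)) ≈ 0.7469.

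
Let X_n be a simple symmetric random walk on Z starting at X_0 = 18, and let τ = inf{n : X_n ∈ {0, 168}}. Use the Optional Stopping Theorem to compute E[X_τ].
E[X_τ] = 18

X_n is a martingale and τ is a bounded-mean stopping time (indeed τ is finite a.s. with bounded expectation since the walk is in a bounded region). By the OST, E[X_τ] = E[X_0] = 18. Equivalently: E[X_τ] = 168 · P(hit 168 first) + 0 · P(hit 0 first) = 168 · (18/168) = 18.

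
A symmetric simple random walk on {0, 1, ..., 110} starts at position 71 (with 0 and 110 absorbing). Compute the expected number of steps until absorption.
E[τ | X_0 = 71] = 2769

Let v_k = E[τ | X_0 = k]. Boundary: v_0 = v_110 = 0. Recurrence: v_k = 1 + (v_{k-1} + v_{k+1})/2 for 1 ≤ k ≤ 109. The particular solution to v_k − (v_{k-1} + v_{k+1})/2 = 1 is v_k = −k^2. Adding homogeneous solution A + B k and matching boundaries gives v_k = k (110 − k). Substituting k = 71: v_71 = 71 · 39 = 2769.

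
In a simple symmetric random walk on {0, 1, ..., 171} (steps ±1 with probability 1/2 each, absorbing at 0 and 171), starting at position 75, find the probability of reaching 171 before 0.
P(hit 171 before 0) = 75/171 = 25/57

Let u_k = P(hit 171 before 0 | start at k). Then u_0 = 0, u_171 = 1, and u_k = u_{k-1}/2 + u_{k+1}/2 for 1 ≤ k ≤ 170. This harmonic recurrence is solved by u_k = k/171, giving u_75 = 75/171 = 25/57.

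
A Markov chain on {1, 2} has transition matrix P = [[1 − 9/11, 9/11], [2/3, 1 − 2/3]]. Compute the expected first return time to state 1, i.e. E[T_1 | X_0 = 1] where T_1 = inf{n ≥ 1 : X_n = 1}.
E[T_1 | X_0 = 1] = 1/π_1 = 49/22

For an irreducible recurrent Markov chain with stationary distribution π, E[T_i | X_0 = i] = 1/π_i (Kac's formula). Here π_1 = (2/3)/(9/11 + 2/3) = (2/3)/(49/33) = 22/49, so E[T_1 | X_0 = 1] = 1/π_1 = (9/11 + 2/3)/(2/3) = (49/33)/(2/3) = 49/22.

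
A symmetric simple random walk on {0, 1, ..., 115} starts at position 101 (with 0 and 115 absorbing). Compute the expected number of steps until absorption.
E[τ | X_0 = 101] = 1414

Let v_k = E[τ | X_0 = k]. Boundary: v_0 = v_115 = 0. Recurrence: v_k = 1 + (v_{k-1} + v_{k+1})/2 for 1 ≤ k ≤ 114. The particular solution to v_k − (v_{k-1} + v_{k+1})/2 = 1 is v_k = −k^2. Adding homogeneous solution A + B k and matching boundaries gives v_k = k (115 − k). Substituting k = 101: v_101 = 101 · 14 = 1414.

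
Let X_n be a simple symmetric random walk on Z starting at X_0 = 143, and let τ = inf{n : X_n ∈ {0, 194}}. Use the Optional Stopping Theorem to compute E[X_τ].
E[X_τ] = 143

X_n is a martingale and τ is a bounded-mean stopping time (indeed τ is finite a.s. with bounded expectation since the walk is in a bounded region). By the OST, E[X_τ] = E[X_0] = 143. Equivalently: E[X_τ] = 194 · P(hit 194 first) + 0 · P(hit 0 first) = 194 · (143/194) = 143.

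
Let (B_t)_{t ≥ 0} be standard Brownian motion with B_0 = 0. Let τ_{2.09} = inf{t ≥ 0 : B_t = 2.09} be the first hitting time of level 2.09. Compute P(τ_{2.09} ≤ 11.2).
P(τ_{2.09} ≤ 11.2) = 2(1 − Φ(2.09/√11.2)) = 2(1 − Φ(0.6245)) ≈ 0.5323

By the reflection principle for standard BM, P(τ_b ≤ t) = 2 · P(B_t ≥ b). Since B_t ~ N(0, t), P(B_t ≥ 2.09) = 1 − Φ(2.09/√t) = 1 − Φ(2.09/√11.2) = 1 − Φ(0.6245) ≈ 0.26615. Doubling: P(τ_{2.09} ≤ 11.2) ≈ 2 · 0.26615 = 0.53230 ≈ 0.5323.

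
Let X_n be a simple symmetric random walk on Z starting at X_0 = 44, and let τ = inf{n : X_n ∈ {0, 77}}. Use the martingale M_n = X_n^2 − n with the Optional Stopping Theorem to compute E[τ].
E[τ] = 1452

M_n = X_n^2 − n is a martingale (since E[X_{n+1}^2 | F_n] = X_n^2 + 1). By OST (τ has finite mean in a bounded region), E[M_τ] = E[M_0] = X_0^2 − 0 = 44^2 = 1936. Also E[M_τ] = E[X_τ^2] − E[τ]. The walk exits at 0 or 77, with P(hit 77 first) = 44/77, so E[X_τ^2] = 77^2 · 44/77 + 0 = 3388. Thus E[τ] = E[X_τ^2] − E[M_τ] = 3388 − 1936 = 1452 = 44(77 − 44) = 1452.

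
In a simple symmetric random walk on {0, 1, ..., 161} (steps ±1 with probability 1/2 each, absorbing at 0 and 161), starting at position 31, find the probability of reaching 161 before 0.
P(hit 161 before 0) = 31/161

Let u_k = P(hit 161 before 0 | start at k). Then u_0 = 0, u_161 = 1, and u_k = u_{k-1}/2 + u_{k+1}/2 for 1 ≤ k ≤ 160. This harmonic recurrence is solved by u_k = k/161, giving u_31 = 31/161.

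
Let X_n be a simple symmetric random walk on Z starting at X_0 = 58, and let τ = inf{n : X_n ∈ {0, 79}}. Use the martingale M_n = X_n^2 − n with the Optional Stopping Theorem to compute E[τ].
E[τ] = 1218

M_n = X_n^2 − n is a martingale (since E[X_{n+1}^2 | F_n] = X_n^2 + 1). By OST (τ has finite mean in a bounded region), E[M_τ] = E[M_0] = X_0^2 − 0 = 58^2 = 3364. Also E[M_τ] = E[X_τ^2] − E[τ]. The walk exits at 0 or 79, with P(hit 79 first) = 58/79, so E[X_τ^2] = 79^2 · 58/79 + 0 = 4582. Thus E[τ] = E[X_τ^2] − E[M_τ] = 4582 − 3364 = 1218 = 58(79 − 58) = 1218.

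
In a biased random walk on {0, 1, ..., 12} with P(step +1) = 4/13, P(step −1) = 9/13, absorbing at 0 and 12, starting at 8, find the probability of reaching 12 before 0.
P(hit 12 before 0) = (1 − (9/4)^8) / (1 − (9/4)^12) = 1745152/44791873

Let u_k denote P(reach 12 before 0 | start at k). Boundary: u_0 = 0, u_12 = 1. Recurrence: u_k = 4/13·u_{k+1} + 9/13·u_{k-1} for 1 ≤ k ≤ 11. Try u_k = A + B·r^k with r = q/p = (9/13)/(4/13) = 9/4. Substitution satisfies the recurrence; boundary conditions give:
  u_k = (1 − r^k) / (1 − r^N) = (1 − (9/4)^8) / (1 − (9/4)^12) = 1745152/44791873.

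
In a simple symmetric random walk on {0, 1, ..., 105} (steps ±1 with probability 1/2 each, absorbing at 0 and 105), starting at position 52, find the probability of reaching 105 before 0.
P(hit 105 before 0) = 52/105

Let u_k = P(hit 105 before 0 | start at k). Then u_0 = 0, u_105 = 1, and u_k = u_{k-1}/2 + u_{k+1}/2 for 1 ≤ k ≤ 104. This harmonic recurrence is solved by u_k = k/105, giving u_52 = 52/105.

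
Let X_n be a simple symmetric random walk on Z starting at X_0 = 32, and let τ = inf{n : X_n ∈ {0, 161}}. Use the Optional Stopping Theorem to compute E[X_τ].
E[X_τ] = 32

X_n is a martingale and τ is a bounded-mean stopping time (indeed τ is finite a.s. with bounded expectation since the walk is in a bounded region). By the OST, E[X_τ] = E[X_0] = 32. Equivalently: E[X_τ] = 161 · P(hit 161 first) + 0 · P(hit 0 first) = 161 · (32/161) = 32.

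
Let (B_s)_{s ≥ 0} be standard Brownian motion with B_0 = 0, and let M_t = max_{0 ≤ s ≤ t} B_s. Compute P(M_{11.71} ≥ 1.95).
P(M_{11.71} ≥ 1.95) = 2·P(B_{11.71} ≥ 1.95) = 2(1 − Φ(1.95/√11.71)) ≈ 0.5688

By the reflection principle for Brownian motion, P(M_t ≥ a) = 2 · P(B_t ≥ a) for a ≥ 0. Since B_t ~ N(0, t), P(B_t ≥ 1.95) = 1 − Φ(1.95/√t) = 1 − Φ(1.95/√11.71) = 1 − Φ(0.5698). So
  P(M_{11.71} ≥ 1.95) = 2(1 − Φ(0.5698)) ≈ 0.5688.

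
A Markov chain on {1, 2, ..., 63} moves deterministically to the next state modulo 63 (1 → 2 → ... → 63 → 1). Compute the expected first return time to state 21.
E[T_21 | X_0 = 21] = 63

The chain cycles deterministically, so starting at state 21 it returns in exactly 63 steps. Equivalently, the stationary distribution is uniform π_j = 1/63 for every state j, so by Kac's formula E[T_21] = 1/π_21 = 63.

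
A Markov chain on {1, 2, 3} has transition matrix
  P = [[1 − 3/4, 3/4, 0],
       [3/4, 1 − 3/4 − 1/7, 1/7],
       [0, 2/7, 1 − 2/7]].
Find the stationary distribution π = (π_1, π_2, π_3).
π = (2/5, 2/5, 1/5)

This is a birth-death chain on three states, which satisfies detailed balance: π_1 · P_{12} = π_2 · P_{21} and π_2 · P_{23} = π_3 · P_{32}.
From π_1 · 3/4 = π_2 · 3/4: π_2/π_1 = (3/4)/(3/4) = 1.
From π_2 · 1/7 = π_3 · 2/7: π_3/π_2 = (1/7)/(2/7) = 1/2.
Take π_1 proportional to 1; then unnormalized π = (1, 1, 1/2). Normalize by dividing by the sum 5/2:
  π = (2/5, 2/5, 1/5).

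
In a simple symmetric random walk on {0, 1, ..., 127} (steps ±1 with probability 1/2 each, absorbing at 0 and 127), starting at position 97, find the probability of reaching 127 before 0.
P(hit 127 before 0) = 97/127

Let u_k = P(hit 127 before 0 | start at k). Then u_0 = 0, u_127 = 1, and u_k = u_{k-1}/2 + u_{k+1}/2 for 1 ≤ k ≤ 126. This harmonic recurrence is solved by u_k = k/127, giving u_97 = 97/127.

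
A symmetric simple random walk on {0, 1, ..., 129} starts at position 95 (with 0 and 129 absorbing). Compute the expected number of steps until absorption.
E[τ | X_0 = 95] = 3230

Let v_k = E[τ | X_0 = k]. Boundary: v_0 = v_129 = 0. Recurrence: v_k = 1 + (v_{k-1} + v_{k+1})/2 for 1 ≤ k ≤ 128. The particular solution to v_k − (v_{k-1} + v_{k+1})/2 = 1 is v_k = −k^2. Adding homogeneous solution A + B k and matching boundaries gives v_k = k (129 − k). Substituting k = 95: v_95 = 95 · 34 = 3230.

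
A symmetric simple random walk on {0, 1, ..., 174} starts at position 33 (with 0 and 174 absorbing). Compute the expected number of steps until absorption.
E[τ | X_0 = 33] = 4653

Let v_k = E[τ | X_0 = k]. Boundary: v_0 = v_174 = 0. Recurrence: v_k = 1 + (v_{k-1} + v_{k+1})/2 for 1 ≤ k ≤ 173. The particular solution to v_k − (v_{k-1} + v_{k+1})/2 = 1 is v_k = −k^2. Adding homogeneous solution A + B k and matching boundaries gives v_k = k (174 − k). Substituting k = 33: v_33 = 33 · 141 = 4653.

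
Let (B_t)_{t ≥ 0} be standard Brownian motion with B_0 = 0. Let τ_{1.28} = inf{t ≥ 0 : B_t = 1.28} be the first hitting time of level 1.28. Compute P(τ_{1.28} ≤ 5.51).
P(τ_{1.28} ≤ 5.51) = 2(1 − Φ(1.28/√5.51)) = 2(1 − Φ(0.5453)) ≈ 0.5855

By the reflection principle for standard BM, P(τ_b ≤ t) = 2 · P(B_t ≥ b). Since B_t ~ N(0, t), P(B_t ≥ 1.28) = 1 − Φ(1.28/√t) = 1 − Φ(1.28/√5.51) = 1 − Φ(0.5453) ≈ 0.29277. Doubling: P(τ_{1.28} ≤ 5.51) ≈ 2 · 0.29277 = 0.58554 ≈ 0.5855.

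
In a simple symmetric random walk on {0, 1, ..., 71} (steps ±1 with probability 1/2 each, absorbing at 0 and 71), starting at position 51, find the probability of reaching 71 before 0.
P(hit 71 before 0) = 51/71

Let u_k = P(hit 71 before 0 | start at k). Then u_0 = 0, u_71 = 1, and u_k = u_{k-1}/2 + u_{k+1}/2 for 1 ≤ k ≤ 70. This harmonic recurrence is solved by u_k = k/71, giving u_51 = 51/71.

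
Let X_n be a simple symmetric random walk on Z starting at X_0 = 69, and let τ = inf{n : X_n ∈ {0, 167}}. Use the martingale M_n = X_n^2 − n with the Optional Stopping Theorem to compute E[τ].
E[τ] = 6762

M_n = X_n^2 − n is a martingale (since E[X_{n+1}^2 | F_n] = X_n^2 + 1). By OST (τ has finite mean in a bounded region), E[M_τ] = E[M_0] = X_0^2 − 0 = 69^2 = 4761. Also E[M_τ] = E[X_τ^2] − E[τ]. The walk exits at 0 or 167, with P(hit 167 first) = 69/167, so E[X_τ^2] = 167^2 · 69/167 + 0 = 11523. Thus E[τ] = E[X_τ^2] − E[M_τ] = 11523 − 4761 = 6762 = 69(167 − 69) = 6762.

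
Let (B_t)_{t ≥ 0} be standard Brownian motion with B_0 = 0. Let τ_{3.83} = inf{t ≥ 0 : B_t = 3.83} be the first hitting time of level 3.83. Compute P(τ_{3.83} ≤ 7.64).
P(τ_{3.83} ≤ 7.64) = 2(1 − Φ(3.83/√7.64)) = 2(1 − Φ(1.3856)) ≈ 0.1659

By the reflection principle for standard BM, P(τ_b ≤ t) = 2 · P(B_t ≥ b). Since B_t ~ N(0, t), P(B_t ≥ 3.83) = 1 − Φ(3.83/√t) = 1 − Φ(3.83/√7.64) = 1 − Φ(1.3856) ≈ 0.08293. Doubling: P(τ_{3.83} ≤ 7.64) ≈ 2 · 0.08293 = 0.16586 ≈ 0.1659.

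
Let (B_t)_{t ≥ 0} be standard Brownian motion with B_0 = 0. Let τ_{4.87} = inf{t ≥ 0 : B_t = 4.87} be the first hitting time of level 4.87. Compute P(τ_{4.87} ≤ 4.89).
P(τ_{4.87} ≤ 4.89) = 2(1 − Φ(4.87/√4.89)) = 2(1 − Φ(2.2023)) ≈ 0.0276

By the reflection principle for standard BM, P(τ_b ≤ t) = 2 · P(B_t ≥ b). Since B_t ~ N(0, t), P(B_t ≥ 4.87) = 1 − Φ(4.87/√t) = 1 − Φ(4.87/√4.89) = 1 − Φ(2.2023) ≈ 0.01382. Doubling: P(τ_{4.87} ≤ 4.89) ≈ 2 · 0.01382 = 0.02764 ≈ 0.0276.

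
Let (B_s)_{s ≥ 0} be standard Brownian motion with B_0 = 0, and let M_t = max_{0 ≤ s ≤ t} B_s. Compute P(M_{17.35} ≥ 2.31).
P(M_{17.35} ≥ 2.31) = 2·P(B_{17.35} ≥ 2.31) = 2(1 − Φ(2.31/√17.35)) ≈ 0.5792

By the reflection principle for Brownian motion, P(M_t ≥ a) = 2 · P(B_t ≥ a) for a ≥ 0. Since B_t ~ N(0, t), P(B_t ≥ 2.31) = 1 − Φ(2.31/√t) = 1 − Φ(2.31/√17.35) = 1 − Φ(0.5546). So
  P(M_{17.35} ≥ 2.31) = 2(1 − Φ(0.5546)) ≈ 0.5792.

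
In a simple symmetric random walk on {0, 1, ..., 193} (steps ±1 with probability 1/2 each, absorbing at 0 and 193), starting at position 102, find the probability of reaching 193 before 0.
P(hit 193 before 0) = 102/193

Let u_k = P(hit 193 before 0 | start at k). Then u_0 = 0, u_193 = 1, and u_k = u_{k-1}/2 + u_{k+1}/2 for 1 ≤ k ≤ 192. This harmonic recurrence is solved by u_k = k/193, giving u_102 = 102/193.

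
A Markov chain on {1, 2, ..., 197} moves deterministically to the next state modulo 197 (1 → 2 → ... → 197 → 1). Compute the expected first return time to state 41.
E[T_41 | X_0 = 41] = 197

The chain cycles deterministically, so starting at state 41 it returns in exactly 197 steps. Equivalently, the stationary distribution is uniform π_j = 1/197 for every state j, so by Kac's formula E[T_41] = 1/π_41 = 197.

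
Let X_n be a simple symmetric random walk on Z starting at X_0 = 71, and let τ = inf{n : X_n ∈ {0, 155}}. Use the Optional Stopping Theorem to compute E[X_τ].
E[X_τ] = 71

X_n is a martingale and τ is a bounded-mean stopping time (indeed τ is finite a.s. with bounded expectation since the walk is in a bounded region). By the OST, E[X_τ] = E[X_0] = 71. Equivalently: E[X_τ] = 155 · P(hit 155 first) + 0 · P(hit 0 first) = 155 · (71/155) = 71.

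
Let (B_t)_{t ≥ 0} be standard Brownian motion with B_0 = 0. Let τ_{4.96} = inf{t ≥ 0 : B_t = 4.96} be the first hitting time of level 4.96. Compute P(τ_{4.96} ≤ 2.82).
P(τ_{4.96} ≤ 2.82) = 2(1 − Φ(4.96/√2.82)) = 2(1 − Φ(2.9536)) ≈ 0.0031

By the reflection principle for standard BM, P(τ_b ≤ t) = 2 · P(B_t ≥ b). Since B_t ~ N(0, t), P(B_t ≥ 4.96) = 1 − Φ(4.96/√t) = 1 − Φ(4.96/√2.82) = 1 − Φ(2.9536) ≈ 0.00157. Doubling: P(τ_{4.96} ≤ 2.82) ≈ 2 · 0.00157 = 0.00314 ≈ 0.0031.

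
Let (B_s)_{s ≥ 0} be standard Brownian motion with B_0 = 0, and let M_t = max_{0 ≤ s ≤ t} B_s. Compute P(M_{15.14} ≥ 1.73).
P(M_{15.14} ≥ 1.73) = 2·P(B_{15.14} ≥ 1.73) = 2(1 − Φ(1.73/√15.14)) ≈ 0.6566

By the reflection principle for Brownian motion, P(M_t ≥ a) = 2 · P(B_t ≥ a) for a ≥ 0. Since B_t ~ N(0, t), P(B_t ≥ 1.73) = 1 − Φ(1.73/√t) = 1 − Φ(1.73/√15.14) = 1 − Φ(0.4446). So
  P(M_{15.14} ≥ 1.73) = 2(1 − Φ(0.4446)) ≈ 0.6566.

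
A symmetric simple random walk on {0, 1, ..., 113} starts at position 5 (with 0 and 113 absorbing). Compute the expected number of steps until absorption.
E[τ | X_0 = 5] = 540

Let v_k = E[τ | X_0 = k]. Boundary: v_0 = v_113 = 0. Recurrence: v_k = 1 + (v_{k-1} + v_{k+1})/2 for 1 ≤ k ≤ 112. The particular solution to v_k − (v_{k-1} + v_{k+1})/2 = 1 is v_k = −k^2. Adding homogeneous solution A + B k and matching boundaries gives v_k = k (113 − k). Substituting k = 5: v_5 = 5 · 108 = 540.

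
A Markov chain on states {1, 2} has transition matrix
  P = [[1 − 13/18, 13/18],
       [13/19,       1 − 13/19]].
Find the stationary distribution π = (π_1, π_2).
π_1 = 18/37, π_2 = 19/37

Solve πP = π with π_1 + π_2 = 1. From πP = π: π_1 · (1 − 13/18) + π_2 · 13/19 = π_1 ⇒ π_2 · 13/19 = π_1 · 13/18 ⇒ π_2/π_1 = (13/18)/(13/19) = 19/18. Together with π_1 + π_2 = 1:
  π_1 = (13/19)/(13/18 + 13/19) = (13/19)/(481/342) = 18/37,
  π_2 = (13/18)/(13/18 + 13/19) = (13/18)/(481/342) = 19/37.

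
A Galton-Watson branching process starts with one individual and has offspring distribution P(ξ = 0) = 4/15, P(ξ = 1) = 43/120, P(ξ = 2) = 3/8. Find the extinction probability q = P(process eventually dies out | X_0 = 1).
q = 32/45

The pgf is f(s) = 4/15 + 43/120·s + 3/8·s². The extinction probability q is the smallest fixed point of f in [0, 1]. Setting s = f(s):
  3/8·s² + (43/120 − 1)·s + 4/15 = 0
  3/8·s² − (4/15 + 3/8)·s + 4/15 = 0
which factors as (s − 1)·(3/8·s − 4/15) = 0, giving roots s = 1 and s = (4/15)/(3/8) = 32/45.
Mean offspring μ = 43/120 + 2·3/8 = 133/120 > 1 (supercritical), so q < 1. The extinction probability is the smaller root: q = (4/15)/(3/8) = 32/45.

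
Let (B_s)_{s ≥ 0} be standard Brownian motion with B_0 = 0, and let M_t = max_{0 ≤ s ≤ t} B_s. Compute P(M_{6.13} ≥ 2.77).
P(M_{6.13} ≥ 2.77) = 2·P(B_{6.13} ≥ 2.77) = 2(1 − Φ(2.77/√6.13)) ≈ 0.2632

By the reflection principle for Brownian motion, P(M_t ≥ a) = 2 · P(B_t ≥ a) for a ≥ 0. Since B_t ~ N(0, t), P(B_t ≥ 2.77) = 1 − Φ(2.77/√t) = 1 − Φ(2.77/√6.13) = 1 − Φ(1.1188). So
  P(M_{6.13} ≥ 2.77) = 2(1 − Φ(1.1188)) ≈ 0.2632.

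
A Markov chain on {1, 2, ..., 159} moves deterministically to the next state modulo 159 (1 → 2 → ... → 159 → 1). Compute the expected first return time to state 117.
E[T_117 | X_0 = 117] = 159

The chain cycles deterministically, so starting at state 117 it returns in exactly 159 steps. Equivalently, the stationary distribution is uniform π_j = 1/159 for every state j, so by Kac's formula E[T_117] = 1/π_117 = 159.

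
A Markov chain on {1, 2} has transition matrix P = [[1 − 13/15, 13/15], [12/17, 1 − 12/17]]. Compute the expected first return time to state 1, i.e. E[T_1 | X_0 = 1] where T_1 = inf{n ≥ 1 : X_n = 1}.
E[T_1 | X_0 = 1] = 1/π_1 = 401/180

For an irreducible recurrent Markov chain with stationary distribution π, E[T_i | X_0 = i] = 1/π_i (Kac's formula). Here π_1 = (12/17)/(13/15 + 12/17) = (12/17)/(401/255) = 180/401, so E[T_1 | X_0 = 1] = 1/π_1 = (13/15 + 12/17)/(12/17) = (401/255)/(12/17) = 401/180.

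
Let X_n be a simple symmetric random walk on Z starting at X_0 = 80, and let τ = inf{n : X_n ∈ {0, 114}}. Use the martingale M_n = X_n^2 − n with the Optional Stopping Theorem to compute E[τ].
E[τ] = 2720

M_n = X_n^2 − n is a martingale (since E[X_{n+1}^2 | F_n] = X_n^2 + 1). By OST (τ has finite mean in a bounded region), E[M_τ] = E[M_0] = X_0^2 − 0 = 80^2 = 6400. Also E[M_τ] = E[X_τ^2] − E[τ]. The walk exits at 0 or 114, with P(hit 114 first) = 80/114, so E[X_τ^2] = 114^2 · 80/114 + 0 = 9120. Thus E[τ] = E[X_τ^2] − E[M_τ] = 9120 − 6400 = 2720 = 80(114 − 80) = 2720.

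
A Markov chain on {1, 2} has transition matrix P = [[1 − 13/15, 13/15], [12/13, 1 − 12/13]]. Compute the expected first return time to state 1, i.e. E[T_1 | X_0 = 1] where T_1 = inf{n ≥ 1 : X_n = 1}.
E[T_1 | X_0 = 1] = 1/π_1 = 349/180

For an irreducible recurrent Markov chain with stationary distribution π, E[T_i | X_0 = i] = 1/π_i (Kac's formula). Here π_1 = (12/13)/(13/15 + 12/13) = (12/13)/(349/195) = 180/349, so E[T_1 | X_0 = 1] = 1/π_1 = (13/15 + 12/13)/(12/13) = (349/195)/(12/13) = 349/180.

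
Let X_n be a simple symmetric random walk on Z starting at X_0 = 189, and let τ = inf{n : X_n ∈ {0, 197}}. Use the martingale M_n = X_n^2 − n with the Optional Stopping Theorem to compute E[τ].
E[τ] = 1512

M_n = X_n^2 − n is a martingale (since E[X_{n+1}^2 | F_n] = X_n^2 + 1). By OST (τ has finite mean in a bounded region), E[M_τ] = E[M_0] = X_0^2 − 0 = 189^2 = 35721. Also E[M_τ] = E[X_τ^2] − E[τ]. The walk exits at 0 or 197, with P(hit 197 first) = 189/197, so E[X_τ^2] = 197^2 · 189/197 + 0 = 37233. Thus E[τ] = E[X_τ^2] − E[M_τ] = 37233 − 35721 = 1512 = 189(197 − 189) = 1512.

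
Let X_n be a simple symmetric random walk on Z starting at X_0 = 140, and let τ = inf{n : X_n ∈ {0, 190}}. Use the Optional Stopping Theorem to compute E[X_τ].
E[X_τ] = 140

X_n is a martingale and τ is a bounded-mean stopping time (indeed τ is finite a.s. with bounded expectation since the walk is in a bounded region). By the OST, E[X_τ] = E[X_0] = 140. Equivalently: E[X_τ] = 190 · P(hit 190 first) + 0 · P(hit 0 first) = 190 · (140/190) = 140.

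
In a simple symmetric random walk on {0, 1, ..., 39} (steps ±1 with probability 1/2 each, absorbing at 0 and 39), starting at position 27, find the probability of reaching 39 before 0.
P(hit 39 before 0) = 27/39 = 9/13

Let u_k = P(hit 39 before 0 | start at k). Then u_0 = 0, u_39 = 1, and u_k = u_{k-1}/2 + u_{k+1}/2 for 1 ≤ k ≤ 38. This harmonic recurrence is solved by u_k = k/39, giving u_27 = 27/39 = 9/13.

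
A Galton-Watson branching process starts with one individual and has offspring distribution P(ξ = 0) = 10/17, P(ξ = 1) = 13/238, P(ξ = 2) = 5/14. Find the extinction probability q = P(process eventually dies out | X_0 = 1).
q = 1

Mean offspring μ = 0·10/17 + 1·13/238 + 2·5/14 = 183/238 ≤ 1. For μ ≤ 1 with offspring not concentrated at 1, the Galton-Watson process goes extinct almost surely, so q = 1.
(Algebraic check: The pgf is f(s) = 10/17 + 13/238·s + 5/14·s². The extinction probability q is the smallest fixed point of f in [0, 1]. Setting s = f(s):
  5/14·s² + (13/238 − 1)·s + 10/17 = 0
  5/14·s² − (10/17 + 5/14)·s + 10/17 = 0
which factors as (s − 1)·(5/14·s − 10/17) = 0, giving roots s = 1 and s = (10/17)/(5/14) = 28/17. Since 28/17 ≥ 1, the smallest root in [0, 1] is s = 1.)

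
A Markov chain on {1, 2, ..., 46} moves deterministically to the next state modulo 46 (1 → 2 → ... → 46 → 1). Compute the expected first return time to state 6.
E[T_6 | X_0 = 6] = 46

The chain cycles deterministically, so starting at state 6 it returns in exactly 46 steps. Equivalently, the stationary distribution is uniform π_j = 1/46 for every state j, so by Kac's formula E[T_6] = 1/π_6 = 46.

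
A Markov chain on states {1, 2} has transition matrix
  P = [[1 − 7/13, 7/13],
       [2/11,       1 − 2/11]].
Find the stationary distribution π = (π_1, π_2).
π_1 = 26/103, π_2 = 77/103

Solve πP = π with π_1 + π_2 = 1. From πP = π: π_1 · (1 − 7/13) + π_2 · 2/11 = π_1 ⇒ π_2 · 2/11 = π_1 · 7/13 ⇒ π_2/π_1 = (7/13)/(2/11) = 77/26. Together with π_1 + π_2 = 1:
  π_1 = (2/11)/(7/13 + 2/11) = (2/11)/(103/143) = 26/103,
  π_2 = (7/13)/(7/13 + 2/11) = (7/13)/(103/143) = 77/103.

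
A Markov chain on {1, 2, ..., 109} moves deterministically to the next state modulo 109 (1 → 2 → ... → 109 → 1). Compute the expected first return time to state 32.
E[T_32 | X_0 = 32] = 109

The chain cycles deterministically, so starting at state 32 it returns in exactly 109 steps. Equivalently, the stationary distribution is uniform π_j = 1/109 for every state j, so by Kac's formula E[T_32] = 1/π_32 = 109.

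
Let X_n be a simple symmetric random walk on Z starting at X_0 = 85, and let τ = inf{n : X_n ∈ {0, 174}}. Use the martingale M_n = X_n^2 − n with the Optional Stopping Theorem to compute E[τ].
E[τ] = 7565

M_n = X_n^2 − n is a martingale (since E[X_{n+1}^2 | F_n] = X_n^2 + 1). By OST (τ has finite mean in a bounded region), E[M_τ] = E[M_0] = X_0^2 − 0 = 85^2 = 7225. Also E[M_τ] = E[X_τ^2] − E[τ]. The walk exits at 0 or 174, with P(hit 174 first) = 85/174, so E[X_τ^2] = 174^2 · 85/174 + 0 = 14790. Thus E[τ] = E[X_τ^2] − E[M_τ] = 14790 − 7225 = 7565 = 85(174 − 85) = 7565.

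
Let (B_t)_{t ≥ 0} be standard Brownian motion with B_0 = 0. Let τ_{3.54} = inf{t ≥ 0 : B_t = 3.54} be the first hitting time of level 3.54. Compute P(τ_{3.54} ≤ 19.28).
P(τ_{3.54} ≤ 19.28) = 2(1 − Φ(3.54/√19.28)) = 2(1 − Φ(0.8062)) ≈ 0.4201

By the reflection principle for standard BM, P(τ_b ≤ t) = 2 · P(B_t ≥ b). Since B_t ~ N(0, t), P(B_t ≥ 3.54) = 1 − Φ(3.54/√t) = 1 − Φ(3.54/√19.28) = 1 − Φ(0.8062) ≈ 0.21006. Doubling: P(τ_{3.54} ≤ 19.28) ≈ 2 · 0.21006 = 0.42012 ≈ 0.4201.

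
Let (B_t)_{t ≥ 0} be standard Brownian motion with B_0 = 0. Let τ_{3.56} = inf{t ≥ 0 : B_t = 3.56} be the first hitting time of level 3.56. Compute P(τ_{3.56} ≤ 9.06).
P(τ_{3.56} ≤ 9.06) = 2(1 − Φ(3.56/√9.06)) = 2(1 − Φ(1.1827)) ≈ 0.2369

By the reflection principle for standard BM, P(τ_b ≤ t) = 2 · P(B_t ≥ b). Since B_t ~ N(0, t), P(B_t ≥ 3.56) = 1 − Φ(3.56/√t) = 1 − Φ(3.56/√9.06) = 1 − Φ(1.1827) ≈ 0.11846. Doubling: P(τ_{3.56} ≤ 9.06) ≈ 2 · 0.11846 = 0.23692 ≈ 0.2369.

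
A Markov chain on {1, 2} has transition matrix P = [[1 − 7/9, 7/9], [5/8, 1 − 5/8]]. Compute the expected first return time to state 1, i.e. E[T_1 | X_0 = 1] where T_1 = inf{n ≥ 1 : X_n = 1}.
E[T_1 | X_0 = 1] = 1/π_1 = 101/45

For an irreducible recurrent Markov chain with stationary distribution π, E[T_i | X_0 = i] = 1/π_i (Kac's formula). Here π_1 = (5/8)/(7/9 + 5/8) = (5/8)/(101/72) = 45/101, so E[T_1 | X_0 = 1] = 1/π_1 = (7/9 + 5/8)/(5/8) = (101/72)/(5/8) = 101/45.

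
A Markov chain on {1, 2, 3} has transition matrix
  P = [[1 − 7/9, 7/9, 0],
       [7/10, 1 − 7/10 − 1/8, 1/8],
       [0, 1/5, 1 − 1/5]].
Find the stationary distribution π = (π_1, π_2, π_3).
π = (36/101, 40/101, 25/101)

This is a birth-death chain on three states, which satisfies detailed balance: π_1 · P_{12} = π_2 · P_{21} and π_2 · P_{23} = π_3 · P_{32}.
From π_1 · 7/9 = π_2 · 7/10: π_2/π_1 = (7/9)/(7/10) = 10/9.
From π_2 · 1/8 = π_3 · 1/5: π_3/π_2 = (1/8)/(1/5) = 5/8.
Take π_1 proportional to 1; then unnormalized π = (1, 10/9, 25/36). Normalize by dividing by the sum 101/36:
  π = (36/101, 40/101, 25/101).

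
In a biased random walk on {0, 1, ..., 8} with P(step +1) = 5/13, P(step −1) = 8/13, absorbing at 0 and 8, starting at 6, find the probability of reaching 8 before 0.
P(hit 8 before 0) = (1 − (8/5)^6) / (1 − (8/5)^8) = 158025/420169

Let u_k denote P(reach 8 before 0 | start at k). Boundary: u_0 = 0, u_8 = 1. Recurrence: u_k = 5/13·u_{k+1} + 8/13·u_{k-1} for 1 ≤ k ≤ 7. Try u_k = A + B·r^k with r = q/p = (8/13)/(5/13) = 8/5. Substitution satisfies the recurrence; boundary conditions give:
  u_k = (1 − r^k) / (1 − r^N) = (1 − (8/5)^6) / (1 − (8/5)^8) = 158025/420169.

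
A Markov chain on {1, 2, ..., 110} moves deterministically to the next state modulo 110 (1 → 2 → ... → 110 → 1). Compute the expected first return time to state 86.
E[T_86 | X_0 = 86] = 110

The chain cycles deterministically, so starting at state 86 it returns in exactly 110 steps. Equivalently, the stationary distribution is uniform π_j = 1/110 for every state j, so by Kac's formula E[T_86] = 1/π_86 = 110.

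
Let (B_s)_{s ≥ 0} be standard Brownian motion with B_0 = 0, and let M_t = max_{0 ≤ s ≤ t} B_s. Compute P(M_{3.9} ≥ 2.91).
P(M_{3.9} ≥ 2.91) = 2·P(B_{3.9} ≥ 2.91) = 2(1 − Φ(2.91/√3.9)) ≈ 0.1406

By the reflection principle for Brownian motion, P(M_t ≥ a) = 2 · P(B_t ≥ a) for a ≥ 0. Since B_t ~ N(0, t), P(B_t ≥ 2.91) = 1 − Φ(2.91/√t) = 1 − Φ(2.91/√3.9) = 1 − Φ(1.4735). So
  P(M_{3.9} ≥ 2.91) = 2(1 − Φ(1.4735)) ≈ 0.1406.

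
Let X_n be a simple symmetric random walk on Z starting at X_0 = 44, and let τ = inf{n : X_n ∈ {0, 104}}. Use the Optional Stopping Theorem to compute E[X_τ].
E[X_τ] = 44

X_n is a martingale and τ is a bounded-mean stopping time (indeed τ is finite a.s. with bounded expectation since the walk is in a bounded region). By the OST, E[X_τ] = E[X_0] = 44. Equivalently: E[X_τ] = 104 · P(hit 104 first) + 0 · P(hit 0 first) = 104 · (44/104) = 44.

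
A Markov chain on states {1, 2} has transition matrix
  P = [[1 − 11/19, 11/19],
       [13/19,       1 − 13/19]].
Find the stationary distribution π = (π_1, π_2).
π_1 = 13/24, π_2 = 11/24

Solve πP = π with π_1 + π_2 = 1. From πP = π: π_1 · (1 − 11/19) + π_2 · 13/19 = π_1 ⇒ π_2 · 13/19 = π_1 · 11/19 ⇒ π_2/π_1 = (11/19)/(13/19) = 11/13. Together with π_1 + π_2 = 1:
  π_1 = (13/19)/(11/19 + 13/19) = (13/19)/(24/19) = 13/24,
  π_2 = (11/19)/(11/19 + 13/19) = (11/19)/(24/19) = 11/24.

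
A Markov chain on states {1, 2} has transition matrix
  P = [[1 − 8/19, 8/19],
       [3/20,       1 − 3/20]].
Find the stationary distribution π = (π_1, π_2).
π_1 = 57/217, π_2 = 160/217

Solve πP = π with π_1 + π_2 = 1. From πP = π: π_1 · (1 − 8/19) + π_2 · 3/20 = π_1 ⇒ π_2 · 3/20 = π_1 · 8/19 ⇒ π_2/π_1 = (8/19)/(3/20) = 160/57. Together with π_1 + π_2 = 1:
  π_1 = (3/20)/(8/19 + 3/20) = (3/20)/(217/380) = 57/217,
  π_2 = (8/19)/(8/19 + 3/20) = (8/19)/(217/380) = 160/217.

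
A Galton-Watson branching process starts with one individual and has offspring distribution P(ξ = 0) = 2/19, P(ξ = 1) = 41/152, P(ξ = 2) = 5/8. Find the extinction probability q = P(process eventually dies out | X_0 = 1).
q = 16/95

The pgf is f(s) = 2/19 + 41/152·s + 5/8·s². The extinction probability q is the smallest fixed point of f in [0, 1]. Setting s = f(s):
  5/8·s² + (41/152 − 1)·s + 2/19 = 0
  5/8·s² − (2/19 + 5/8)·s + 2/19 = 0
which factors as (s − 1)·(5/8·s − 2/19) = 0, giving roots s = 1 and s = (2/19)/(5/8) = 16/95.
Mean offspring μ = 41/152 + 2·5/8 = 231/152 > 1 (supercritical), so q < 1. The extinction probability is the smaller root: q = (2/19)/(5/8) = 16/95.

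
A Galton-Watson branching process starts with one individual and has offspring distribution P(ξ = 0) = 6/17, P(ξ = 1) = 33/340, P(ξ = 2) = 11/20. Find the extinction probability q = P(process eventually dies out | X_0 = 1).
q = 120/187

The pgf is f(s) = 6/17 + 33/340·s + 11/20·s². The extinction probability q is the smallest fixed point of f in [0, 1]. Setting s = f(s):
  11/20·s² + (33/340 − 1)·s + 6/17 = 0
  11/20·s² − (6/17 + 11/20)·s + 6/17 = 0
which factors as (s − 1)·(11/20·s − 6/17) = 0, giving roots s = 1 and s = (6/17)/(11/20) = 120/187.
Mean offspring μ = 33/340 + 2·11/20 = 407/340 > 1 (supercritical), so q < 1. The extinction probability is the smaller root: q = (6/17)/(11/20) = 120/187.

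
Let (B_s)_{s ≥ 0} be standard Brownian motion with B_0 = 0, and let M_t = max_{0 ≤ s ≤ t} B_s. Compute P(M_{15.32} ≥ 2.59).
P(M_{15.32} ≥ 2.59) = 2·P(B_{15.32} ≥ 2.59) = 2(1 − Φ(2.59/√15.32)) ≈ 0.5082

By the reflection principle for Brownian motion, P(M_t ≥ a) = 2 · P(B_t ≥ a) for a ≥ 0. Since B_t ~ N(0, t), P(B_t ≥ 2.59) = 1 − Φ(2.59/√t) = 1 − Φ(2.59/√15.32) = 1 − Φ(0.6617). So
  P(M_{15.32} ≥ 2.59) = 2(1 − Φ(0.6617)) ≈ 0.5082.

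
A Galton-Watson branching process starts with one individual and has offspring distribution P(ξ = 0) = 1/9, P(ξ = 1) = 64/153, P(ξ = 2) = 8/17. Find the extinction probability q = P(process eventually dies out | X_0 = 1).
q = 17/72

The pgf is f(s) = 1/9 + 64/153·s + 8/17·s². The extinction probability q is the smallest fixed point of f in [0, 1]. Setting s = f(s):
  8/17·s² + (64/153 − 1)·s + 1/9 = 0
  8/17·s² − (1/9 + 8/17)·s + 1/9 = 0
which factors as (s − 1)·(8/17·s − 1/9) = 0, giving roots s = 1 and s = (1/9)/(8/17) = 17/72.
Mean offspring μ = 64/153 + 2·8/17 = 208/153 > 1 (supercritical), so q < 1. The extinction probability is the smaller root: q = (1/9)/(8/17) = 17/72.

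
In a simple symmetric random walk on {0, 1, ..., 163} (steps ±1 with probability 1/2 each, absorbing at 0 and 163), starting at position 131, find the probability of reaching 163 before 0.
P(hit 163 before 0) = 131/163

Let u_k = P(hit 163 before 0 | start at k). Then u_0 = 0, u_163 = 1, and u_k = u_{k-1}/2 + u_{k+1}/2 for 1 ≤ k ≤ 162. This harmonic recurrence is solved by u_k = k/163, giving u_131 = 131/163.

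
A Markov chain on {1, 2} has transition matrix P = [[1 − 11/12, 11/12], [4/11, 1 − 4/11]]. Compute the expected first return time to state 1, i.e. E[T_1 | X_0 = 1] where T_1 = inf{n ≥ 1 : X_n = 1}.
E[T_1 | X_0 = 1] = 1/π_1 = 169/48

For an irreducible recurrent Markov chain with stationary distribution π, E[T_i | X_0 = i] = 1/π_i (Kac's formula). Here π_1 = (4/11)/(11/12 + 4/11) = (4/11)/(169/132) = 48/169, so E[T_1 | X_0 = 1] = 1/π_1 = (11/12 + 4/11)/(4/11) = (169/132)/(4/11) = 169/48.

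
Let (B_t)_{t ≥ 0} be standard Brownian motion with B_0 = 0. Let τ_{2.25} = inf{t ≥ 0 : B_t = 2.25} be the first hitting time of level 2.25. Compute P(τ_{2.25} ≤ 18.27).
P(τ_{2.25} ≤ 18.27) = 2(1 − Φ(2.25/√18.27)) = 2(1 − Φ(0.5264)) ≈ 0.5986

By the reflection principle for standard BM, P(τ_b ≤ t) = 2 · P(B_t ≥ b). Since B_t ~ N(0, t), P(B_t ≥ 2.25) = 1 − Φ(2.25/√t) = 1 − Φ(2.25/√18.27) = 1 − Φ(0.5264) ≈ 0.29931. Doubling: P(τ_{2.25} ≤ 18.27) ≈ 2 · 0.29931 = 0.59862 ≈ 0.5986.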